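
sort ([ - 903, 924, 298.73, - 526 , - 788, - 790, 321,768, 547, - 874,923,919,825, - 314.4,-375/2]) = [ - 903,-874,-790,-788, - 526,-314.4,- 375/2, 298.73,  321, 547 , 768,825,919, 923,924]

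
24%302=24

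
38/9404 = 19/4702 = 0.00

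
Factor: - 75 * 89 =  - 6675 = - 3^1 * 5^2  *89^1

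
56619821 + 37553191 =94173012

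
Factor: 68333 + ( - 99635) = - 2^1 * 3^2*37^1*47^1= - 31302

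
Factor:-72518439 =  - 3^1*7^1*449^1*7691^1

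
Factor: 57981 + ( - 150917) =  - 92936 = - 2^3*11617^1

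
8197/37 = 221 + 20/37 = 221.54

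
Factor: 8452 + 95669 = 104121=3^2*23^1*503^1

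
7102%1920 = 1342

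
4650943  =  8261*563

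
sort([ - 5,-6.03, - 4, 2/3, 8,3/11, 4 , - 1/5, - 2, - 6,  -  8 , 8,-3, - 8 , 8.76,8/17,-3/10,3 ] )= [ - 8,  -  8, - 6.03, - 6, - 5, - 4, - 3, - 2, - 3/10, - 1/5,3/11,8/17, 2/3,3,  4,8, 8,8.76 ] 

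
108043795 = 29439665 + 78604130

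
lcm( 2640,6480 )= 71280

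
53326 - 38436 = 14890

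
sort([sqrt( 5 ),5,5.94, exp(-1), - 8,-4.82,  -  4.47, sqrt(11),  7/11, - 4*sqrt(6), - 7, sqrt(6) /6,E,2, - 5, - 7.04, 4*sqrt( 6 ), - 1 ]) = [  -  4*sqrt (6), - 8,-7.04, - 7, - 5, - 4.82, - 4.47,-1, exp( - 1 ), sqrt(6)/6, 7/11,2,  sqrt( 5), E, sqrt( 11 ), 5,5.94, 4*sqrt(6 )]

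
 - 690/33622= - 1 + 16466/16811 = -0.02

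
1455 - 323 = 1132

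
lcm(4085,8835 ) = 379905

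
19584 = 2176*9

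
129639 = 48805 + 80834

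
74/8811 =74/8811= 0.01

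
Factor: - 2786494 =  - 2^1*29^1*107^1*449^1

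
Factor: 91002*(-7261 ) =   -  660765522= - 2^1 * 3^1*29^1*53^1*137^1*523^1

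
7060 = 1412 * 5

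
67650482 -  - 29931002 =97581484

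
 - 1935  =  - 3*645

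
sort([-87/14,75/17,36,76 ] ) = [ - 87/14 , 75/17, 36,76]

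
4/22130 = 2/11065 = 0.00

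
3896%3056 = 840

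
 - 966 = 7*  ( - 138 ) 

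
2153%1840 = 313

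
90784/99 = 90784/99 = 917.01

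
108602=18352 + 90250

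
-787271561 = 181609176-968880737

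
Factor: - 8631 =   -  3^2*7^1*137^1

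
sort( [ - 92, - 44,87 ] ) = [ - 92, - 44,87 ]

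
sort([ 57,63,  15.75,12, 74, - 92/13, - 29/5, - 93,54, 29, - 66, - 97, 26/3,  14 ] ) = [ - 97, - 93, - 66,  -  92/13,- 29/5, 26/3,12,14, 15.75 , 29,54,57 , 63,74 ] 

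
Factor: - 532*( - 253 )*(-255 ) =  - 2^2 * 3^1*5^1*7^1 * 11^1* 17^1* 19^1*23^1 =- 34321980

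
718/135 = 5+43/135 =5.32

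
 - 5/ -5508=5/5508 = 0.00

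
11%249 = 11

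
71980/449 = 160+140/449 = 160.31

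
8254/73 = 113 + 5/73  =  113.07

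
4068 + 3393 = 7461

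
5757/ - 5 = -1152  +  3/5 = - 1151.40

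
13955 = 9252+4703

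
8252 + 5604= 13856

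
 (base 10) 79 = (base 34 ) 2B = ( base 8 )117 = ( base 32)2f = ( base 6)211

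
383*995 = 381085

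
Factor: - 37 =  - 37^1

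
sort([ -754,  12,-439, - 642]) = [ - 754, - 642 , - 439,12 ]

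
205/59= 205/59 = 3.47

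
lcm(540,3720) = 33480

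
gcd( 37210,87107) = 1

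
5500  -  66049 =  - 60549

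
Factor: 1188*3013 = 2^2 * 3^3* 11^1 * 23^1*131^1   =  3579444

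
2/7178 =1/3589 =0.00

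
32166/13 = 32166/13 = 2474.31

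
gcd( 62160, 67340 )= 5180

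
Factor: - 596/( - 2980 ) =1/5 = 5^(-1)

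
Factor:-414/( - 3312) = 2^ ( - 3) = 1/8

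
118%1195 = 118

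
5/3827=5/3827 = 0.00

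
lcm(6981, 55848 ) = 55848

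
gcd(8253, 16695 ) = 63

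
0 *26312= 0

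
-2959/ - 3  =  2959/3 = 986.33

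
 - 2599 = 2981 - 5580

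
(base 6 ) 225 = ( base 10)89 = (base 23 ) 3k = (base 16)59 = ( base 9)108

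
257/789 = 257/789 =0.33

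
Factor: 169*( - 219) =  - 3^1*13^2*73^1 = -37011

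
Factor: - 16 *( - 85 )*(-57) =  - 77520  =  - 2^4*3^1 * 5^1*17^1*19^1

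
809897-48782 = 761115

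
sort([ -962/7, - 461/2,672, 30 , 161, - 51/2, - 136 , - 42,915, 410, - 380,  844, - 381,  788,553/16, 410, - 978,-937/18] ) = [ - 978, - 381, - 380, - 461/2, - 962/7, - 136, - 937/18, -42, - 51/2,30,  553/16, 161 , 410,410,  672, 788,844, 915]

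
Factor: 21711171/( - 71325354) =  - 2^( - 1)*19^(  -  1) * 625661^(- 1)*7237057^1 = -7237057/23775118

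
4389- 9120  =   - 4731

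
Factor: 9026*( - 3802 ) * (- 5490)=188399517480 = 2^3*3^2 * 5^1*61^1*1901^1*4513^1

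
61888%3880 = 3688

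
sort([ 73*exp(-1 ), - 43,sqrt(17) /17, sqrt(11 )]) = [ - 43,  sqrt(17)/17, sqrt( 11), 73*exp(  -  1 )]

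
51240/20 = 2562 = 2562.00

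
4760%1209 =1133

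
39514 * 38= 1501532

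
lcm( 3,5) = 15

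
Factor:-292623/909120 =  - 2^( - 6 ) * 5^(-1)*103^1 =-103/320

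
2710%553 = 498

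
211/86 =2 + 39/86=2.45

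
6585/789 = 8+91/263 = 8.35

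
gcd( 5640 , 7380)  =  60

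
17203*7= 120421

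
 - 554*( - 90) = 49860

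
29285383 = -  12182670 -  - 41468053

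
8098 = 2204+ 5894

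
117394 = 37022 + 80372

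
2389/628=3 + 505/628 = 3.80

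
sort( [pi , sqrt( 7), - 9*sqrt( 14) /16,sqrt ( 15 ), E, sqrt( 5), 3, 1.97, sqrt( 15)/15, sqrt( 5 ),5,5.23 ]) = [- 9*sqrt( 14)/16,sqrt( 15 ) /15,  1.97, sqrt(5),sqrt(5),sqrt( 7) , E,3,pi,sqrt(15 ),5, 5.23 ]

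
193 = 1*193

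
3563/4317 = 3563/4317 = 0.83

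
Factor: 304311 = 3^1*7^1*43^1*337^1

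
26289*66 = 1735074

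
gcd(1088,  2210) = 34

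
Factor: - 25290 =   -  2^1 * 3^2*5^1 *281^1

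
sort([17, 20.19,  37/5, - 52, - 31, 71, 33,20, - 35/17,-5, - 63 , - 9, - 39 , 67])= [ - 63, - 52,-39 , -31  , - 9, -5, - 35/17, 37/5,17, 20,  20.19, 33, 67,71 ]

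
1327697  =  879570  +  448127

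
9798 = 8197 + 1601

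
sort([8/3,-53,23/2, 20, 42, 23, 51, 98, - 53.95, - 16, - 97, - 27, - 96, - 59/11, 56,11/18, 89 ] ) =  [ - 97,-96,-53.95, - 53,-27,-16,  -  59/11,11/18,8/3, 23/2 , 20,23,42,51, 56, 89, 98]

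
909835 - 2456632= - 1546797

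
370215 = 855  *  433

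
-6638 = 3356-9994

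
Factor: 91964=2^2*83^1 * 277^1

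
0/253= 0 = 0.00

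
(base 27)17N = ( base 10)941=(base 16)3AD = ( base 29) 13D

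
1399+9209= 10608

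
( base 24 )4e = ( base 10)110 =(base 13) 86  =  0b1101110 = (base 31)3H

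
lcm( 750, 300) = 1500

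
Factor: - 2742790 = - 2^1*5^1*157^1 * 1747^1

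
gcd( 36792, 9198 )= 9198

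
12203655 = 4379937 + 7823718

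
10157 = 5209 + 4948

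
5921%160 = 1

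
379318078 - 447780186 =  - 68462108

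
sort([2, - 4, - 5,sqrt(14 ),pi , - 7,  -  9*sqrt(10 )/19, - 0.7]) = [ - 7, - 5, - 4, - 9*sqrt(10)/19, - 0.7, 2,pi,sqrt(14)] 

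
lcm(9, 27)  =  27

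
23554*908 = 21387032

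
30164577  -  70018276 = -39853699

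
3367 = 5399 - 2032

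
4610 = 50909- 46299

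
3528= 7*504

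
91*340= 30940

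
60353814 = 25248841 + 35104973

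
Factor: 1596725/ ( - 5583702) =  - 2^( -1 )*3^( - 1 )*5^2*13^1*17^3*930617^( - 1 )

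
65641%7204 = 805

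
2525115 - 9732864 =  - 7207749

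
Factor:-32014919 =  - 23^1*43^1 * 32371^1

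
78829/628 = 78829/628  =  125.52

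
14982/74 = 202  +  17/37 = 202.46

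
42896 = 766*56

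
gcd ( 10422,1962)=18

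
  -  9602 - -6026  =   - 3576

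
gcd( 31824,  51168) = 624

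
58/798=29/399 =0.07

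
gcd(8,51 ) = 1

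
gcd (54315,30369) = 3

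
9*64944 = 584496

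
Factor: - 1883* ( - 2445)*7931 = 36513808485 = 3^1*5^1  *7^2*11^1 *103^1*163^1*269^1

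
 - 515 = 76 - 591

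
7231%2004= 1219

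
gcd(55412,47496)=7916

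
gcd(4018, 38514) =98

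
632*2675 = 1690600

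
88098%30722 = 26654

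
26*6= 156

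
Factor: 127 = 127^1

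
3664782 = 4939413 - 1274631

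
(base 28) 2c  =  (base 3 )2112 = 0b1000100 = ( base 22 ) 32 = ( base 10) 68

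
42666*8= 341328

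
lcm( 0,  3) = 0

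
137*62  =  8494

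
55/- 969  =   - 55/969=- 0.06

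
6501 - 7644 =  - 1143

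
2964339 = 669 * 4431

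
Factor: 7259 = 7^1 * 17^1*61^1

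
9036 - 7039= 1997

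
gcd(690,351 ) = 3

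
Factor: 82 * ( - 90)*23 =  - 2^2*3^2*5^1*23^1*41^1 = - 169740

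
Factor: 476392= 2^3 *7^1*47^1*181^1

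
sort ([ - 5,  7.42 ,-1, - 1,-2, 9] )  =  [ - 5,-2,  -  1, - 1, 7.42, 9 ] 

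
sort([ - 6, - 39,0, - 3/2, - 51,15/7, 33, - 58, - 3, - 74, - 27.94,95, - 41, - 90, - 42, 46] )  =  [ - 90, - 74, - 58 , - 51, - 42, - 41,-39, - 27.94, - 6, - 3, - 3/2, 0,15/7, 33, 46,95]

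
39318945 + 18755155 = 58074100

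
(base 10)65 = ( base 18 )3b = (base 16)41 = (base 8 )101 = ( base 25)2f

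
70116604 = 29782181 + 40334423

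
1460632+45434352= 46894984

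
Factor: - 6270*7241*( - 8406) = 381641394420 = 2^2 * 3^3*  5^1*11^1*13^1 * 19^1 * 467^1*557^1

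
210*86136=18088560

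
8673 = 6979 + 1694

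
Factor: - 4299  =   - 3^1*1433^1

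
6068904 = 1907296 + 4161608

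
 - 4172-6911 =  - 11083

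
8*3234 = 25872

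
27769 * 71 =1971599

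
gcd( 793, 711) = 1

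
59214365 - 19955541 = 39258824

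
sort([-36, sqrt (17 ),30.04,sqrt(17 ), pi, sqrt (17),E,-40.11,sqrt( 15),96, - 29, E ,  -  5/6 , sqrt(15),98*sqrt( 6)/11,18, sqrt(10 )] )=[ - 40.11, - 36, - 29, - 5/6, E  ,  E,pi, sqrt ( 10), sqrt( 15),sqrt( 15), sqrt(17 ), sqrt(17 ) , sqrt(17), 18, 98*sqrt(6) /11, 30.04, 96 ]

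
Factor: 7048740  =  2^2 * 3^1 * 5^1*29^1*4051^1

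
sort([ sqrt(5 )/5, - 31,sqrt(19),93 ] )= [ - 31, sqrt(5 ) /5,sqrt(19 )  ,  93]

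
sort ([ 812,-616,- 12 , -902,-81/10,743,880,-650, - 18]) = [ - 902,-650, - 616,-18,-12, - 81/10, 743,812,  880]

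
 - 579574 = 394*(- 1471)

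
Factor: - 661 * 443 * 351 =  - 3^3*13^1*  443^1*661^1  =  -102780873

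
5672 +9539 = 15211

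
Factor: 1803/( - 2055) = -5^( - 1 )*137^( - 1 ) *601^1=- 601/685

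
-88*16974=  - 1493712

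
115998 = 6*19333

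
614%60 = 14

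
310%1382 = 310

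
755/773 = 755/773 = 0.98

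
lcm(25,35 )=175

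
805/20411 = 805/20411 = 0.04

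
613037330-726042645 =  - 113005315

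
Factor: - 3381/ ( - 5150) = 2^( - 1)*3^1*5^ ( - 2)*7^2*23^1*103^( - 1) 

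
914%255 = 149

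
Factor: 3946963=53^1*74471^1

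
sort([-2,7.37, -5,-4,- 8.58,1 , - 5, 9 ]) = [ - 8.58, - 5, - 5, - 4,- 2, 1,7.37,9]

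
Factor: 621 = 3^3 * 23^1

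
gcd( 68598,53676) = 18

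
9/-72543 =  - 3/24181 = - 0.00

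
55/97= 55/97 = 0.57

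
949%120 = 109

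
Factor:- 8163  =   - 3^2  *907^1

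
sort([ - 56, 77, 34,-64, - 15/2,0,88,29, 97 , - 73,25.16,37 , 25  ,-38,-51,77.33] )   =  [ - 73,-64 , - 56, - 51,-38, - 15/2,0,25,25.16,29 , 34,37, 77 , 77.33,88, 97] 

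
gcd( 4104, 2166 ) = 114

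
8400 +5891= 14291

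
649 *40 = 25960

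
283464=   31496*9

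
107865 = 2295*47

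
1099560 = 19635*56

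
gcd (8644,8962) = 2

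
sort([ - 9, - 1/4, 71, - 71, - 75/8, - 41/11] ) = [ - 71, - 75/8, - 9, - 41/11, - 1/4, 71] 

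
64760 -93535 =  - 28775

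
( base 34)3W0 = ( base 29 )5c3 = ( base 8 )10714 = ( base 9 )6222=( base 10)4556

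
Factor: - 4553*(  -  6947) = 29^1*157^1*6947^1  =  31629691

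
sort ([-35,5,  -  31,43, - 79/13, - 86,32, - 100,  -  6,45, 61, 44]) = [  -  100,-86,  -  35, - 31, -79/13, - 6,5 , 32,43,  44,45, 61]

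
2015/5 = 403 = 403.00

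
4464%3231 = 1233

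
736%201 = 133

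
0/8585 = 0 = 0.00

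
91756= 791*116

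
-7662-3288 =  - 10950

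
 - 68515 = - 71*965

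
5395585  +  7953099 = 13348684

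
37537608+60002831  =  97540439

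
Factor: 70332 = 2^2 * 3^1*5861^1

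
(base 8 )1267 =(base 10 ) 695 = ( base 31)md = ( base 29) ns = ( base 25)12k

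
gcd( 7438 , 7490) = 2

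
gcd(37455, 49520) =5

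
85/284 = 85/284 = 0.30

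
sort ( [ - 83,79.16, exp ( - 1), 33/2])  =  [ - 83,exp( - 1 ),33/2,79.16]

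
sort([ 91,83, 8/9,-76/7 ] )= [  -  76/7,8/9, 83,91 ] 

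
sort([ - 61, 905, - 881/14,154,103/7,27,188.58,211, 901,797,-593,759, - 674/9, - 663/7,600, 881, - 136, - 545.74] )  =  [  -  593,- 545.74,- 136, - 663/7 , - 674/9, - 881/14, - 61,103/7,27, 154,188.58,211,600,759,797,881,  901, 905 ] 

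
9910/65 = 152+6/13   =  152.46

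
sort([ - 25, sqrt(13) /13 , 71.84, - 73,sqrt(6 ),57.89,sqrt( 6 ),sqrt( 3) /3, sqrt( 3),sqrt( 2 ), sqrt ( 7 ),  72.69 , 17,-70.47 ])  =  [ - 73, - 70.47, - 25,sqrt( 13 ) /13,sqrt ( 3 )/3, sqrt(2),  sqrt(3),sqrt(6 ),sqrt(6), sqrt ( 7),  17, 57.89, 71.84, 72.69] 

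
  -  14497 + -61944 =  - 76441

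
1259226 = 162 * 7773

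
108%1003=108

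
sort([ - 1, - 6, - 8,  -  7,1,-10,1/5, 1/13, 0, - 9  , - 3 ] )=[ - 10, - 9  , - 8, - 7, - 6, - 3, - 1, 0,1/13, 1/5, 1]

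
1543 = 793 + 750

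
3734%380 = 314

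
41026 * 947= 38851622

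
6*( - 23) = -138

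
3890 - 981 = 2909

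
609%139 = 53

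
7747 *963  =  7460361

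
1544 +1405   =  2949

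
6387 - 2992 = 3395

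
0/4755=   0=0.00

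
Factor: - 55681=-55681^1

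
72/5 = 72/5 = 14.40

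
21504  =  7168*3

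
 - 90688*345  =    -  31287360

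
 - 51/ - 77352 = 17/25784 = 0.00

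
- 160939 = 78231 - 239170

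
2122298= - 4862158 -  - 6984456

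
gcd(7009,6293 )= 1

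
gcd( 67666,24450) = 2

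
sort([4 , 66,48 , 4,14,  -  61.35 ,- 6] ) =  [- 61.35,-6, 4,4,  14,48,66] 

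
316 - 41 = 275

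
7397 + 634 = 8031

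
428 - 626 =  - 198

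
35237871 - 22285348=12952523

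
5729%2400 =929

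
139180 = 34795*4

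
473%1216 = 473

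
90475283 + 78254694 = 168729977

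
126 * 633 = 79758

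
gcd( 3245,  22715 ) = 3245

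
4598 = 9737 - 5139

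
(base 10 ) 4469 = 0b1000101110101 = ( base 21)a2h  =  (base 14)18B3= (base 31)4k5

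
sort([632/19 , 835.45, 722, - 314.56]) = [  -  314.56, 632/19 , 722,835.45 ]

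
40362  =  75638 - 35276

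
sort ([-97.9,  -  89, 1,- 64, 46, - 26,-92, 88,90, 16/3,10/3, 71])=[ - 97.9,-92, - 89, - 64, - 26, 1,  10/3, 16/3, 46,71, 88,  90]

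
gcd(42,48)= 6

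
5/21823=5/21823 = 0.00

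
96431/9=10714+5/9 = 10714.56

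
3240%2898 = 342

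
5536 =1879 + 3657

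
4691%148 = 103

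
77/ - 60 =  - 77/60   =  - 1.28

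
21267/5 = 21267/5 = 4253.40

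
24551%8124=179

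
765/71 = 10 + 55/71 = 10.77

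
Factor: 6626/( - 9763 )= -2^1*13^( - 1)*751^ ( - 1)*3313^1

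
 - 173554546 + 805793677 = 632239131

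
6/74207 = 6/74207 = 0.00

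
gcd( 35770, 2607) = 1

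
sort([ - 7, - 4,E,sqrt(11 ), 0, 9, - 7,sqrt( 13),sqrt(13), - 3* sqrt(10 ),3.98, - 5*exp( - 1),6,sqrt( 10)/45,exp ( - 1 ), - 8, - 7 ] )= [ - 3*sqrt(10 ), - 8, - 7, - 7, - 7,-4, - 5 * exp ( - 1),0, sqrt ( 10)/45,  exp (-1),E,sqrt(11 ),sqrt( 13 ),sqrt(13 ),3.98,6,9]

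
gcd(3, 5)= 1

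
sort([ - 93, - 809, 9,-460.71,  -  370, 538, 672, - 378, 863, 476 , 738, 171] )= [ - 809, - 460.71, - 378, - 370, -93,  9, 171, 476, 538, 672,738,863]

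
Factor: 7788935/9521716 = 2^ ( - 2)*5^1*7^1*11^1*107^( - 1)*20231^1*22247^( - 1 )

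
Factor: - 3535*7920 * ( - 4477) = 2^4*3^2*5^2* 7^1*11^3*37^1 *101^1 =125343464400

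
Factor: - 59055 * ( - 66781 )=3^1*5^1*11^1*13^1*31^1*127^1*467^1 = 3943751955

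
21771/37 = 588+ 15/37 = 588.41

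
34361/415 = 82 + 331/415 = 82.80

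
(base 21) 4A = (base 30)34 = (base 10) 94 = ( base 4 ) 1132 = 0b1011110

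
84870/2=42435=42435.00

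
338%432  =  338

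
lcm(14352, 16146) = 129168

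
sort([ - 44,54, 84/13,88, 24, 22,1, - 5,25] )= [  -  44, - 5, 1, 84/13,22,  24,  25, 54, 88]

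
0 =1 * 0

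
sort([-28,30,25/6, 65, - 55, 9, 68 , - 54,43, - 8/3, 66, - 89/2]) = [  -  55, - 54, -89/2, -28, - 8/3, 25/6, 9 , 30, 43,65, 66, 68]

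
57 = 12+45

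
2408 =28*86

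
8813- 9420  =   - 607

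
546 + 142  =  688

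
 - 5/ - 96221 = 5/96221 = 0.00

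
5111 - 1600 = 3511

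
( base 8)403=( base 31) 8b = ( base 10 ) 259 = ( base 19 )dc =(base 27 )9G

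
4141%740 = 441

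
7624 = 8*953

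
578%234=110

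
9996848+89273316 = 99270164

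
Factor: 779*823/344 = 2^(-3 )*19^1*41^1*43^( -1 )*823^1 = 641117/344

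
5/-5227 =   -  5/5227 = - 0.00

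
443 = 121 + 322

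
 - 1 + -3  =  - 4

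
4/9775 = 4/9775  =  0.00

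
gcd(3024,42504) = 168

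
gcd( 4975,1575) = 25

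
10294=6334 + 3960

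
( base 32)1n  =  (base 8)67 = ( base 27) 21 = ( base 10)55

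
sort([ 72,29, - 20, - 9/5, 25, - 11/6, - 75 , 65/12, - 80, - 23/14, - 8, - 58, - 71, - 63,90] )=[ - 80, - 75, - 71, - 63, - 58, - 20, - 8, - 11/6 , - 9/5,  -  23/14,65/12, 25,29,72,90] 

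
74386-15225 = 59161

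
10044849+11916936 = 21961785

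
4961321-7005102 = -2043781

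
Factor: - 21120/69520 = - 2^3 * 3^1*79^( - 1)=-  24/79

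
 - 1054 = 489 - 1543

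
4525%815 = 450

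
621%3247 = 621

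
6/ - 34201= - 6/34201 = -  0.00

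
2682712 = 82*32716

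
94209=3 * 31403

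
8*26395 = 211160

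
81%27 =0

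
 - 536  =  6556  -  7092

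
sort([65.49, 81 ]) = [ 65.49, 81]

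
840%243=111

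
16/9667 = 16/9667 = 0.00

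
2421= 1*2421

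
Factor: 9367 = 17^1*19^1*29^1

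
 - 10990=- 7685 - 3305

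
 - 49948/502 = - 24974/251=- 99.50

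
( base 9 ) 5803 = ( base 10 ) 4296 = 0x10c8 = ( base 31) 4EI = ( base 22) 8J6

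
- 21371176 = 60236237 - 81607413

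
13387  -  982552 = -969165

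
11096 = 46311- 35215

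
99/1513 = 99/1513 = 0.07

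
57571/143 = 57571/143 = 402.59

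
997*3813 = 3801561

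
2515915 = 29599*85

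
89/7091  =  89/7091 = 0.01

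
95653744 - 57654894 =37998850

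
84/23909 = 84/23909 = 0.00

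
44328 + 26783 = 71111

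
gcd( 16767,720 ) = 9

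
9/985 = 9/985 = 0.01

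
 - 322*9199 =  - 2962078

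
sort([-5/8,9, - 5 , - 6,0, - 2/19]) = [ - 6, - 5, - 5/8, - 2/19,  0,9]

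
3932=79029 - 75097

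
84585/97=84585/97 = 872.01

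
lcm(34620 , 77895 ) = 311580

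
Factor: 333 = 3^2*37^1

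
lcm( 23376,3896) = 23376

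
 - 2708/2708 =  - 1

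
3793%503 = 272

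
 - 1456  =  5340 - 6796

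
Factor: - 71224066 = -2^1*823^1*43271^1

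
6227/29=214+21/29   =  214.72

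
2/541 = 2/541  =  0.00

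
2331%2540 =2331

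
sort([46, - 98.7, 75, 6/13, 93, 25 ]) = [ - 98.7,  6/13, 25,46,75,  93]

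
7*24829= 173803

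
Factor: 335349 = 3^2*7^1*5323^1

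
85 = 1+84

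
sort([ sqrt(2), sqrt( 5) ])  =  [sqrt( 2),sqrt ( 5) ]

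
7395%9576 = 7395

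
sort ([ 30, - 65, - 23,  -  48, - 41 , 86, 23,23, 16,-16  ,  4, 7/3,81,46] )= [ - 65, - 48, - 41, - 23, - 16,7/3,4,16, 23, 23, 30,46,81,86]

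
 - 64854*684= - 44360136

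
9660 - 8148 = 1512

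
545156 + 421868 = 967024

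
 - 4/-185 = 4/185  =  0.02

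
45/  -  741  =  -15/247 = - 0.06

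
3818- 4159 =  - 341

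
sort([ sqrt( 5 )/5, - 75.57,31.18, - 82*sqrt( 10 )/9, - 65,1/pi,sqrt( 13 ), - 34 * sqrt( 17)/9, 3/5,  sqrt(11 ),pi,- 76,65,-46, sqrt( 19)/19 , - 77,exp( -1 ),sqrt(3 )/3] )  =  [ -77, - 76,-75.57,- 65, - 46,  -  82* sqrt (10)/9, - 34 * sqrt( 17)/9,sqrt( 19)/19,1/pi, exp( - 1),sqrt( 5 )/5, sqrt( 3) /3,  3/5 , pi, sqrt (11 ),sqrt( 13 ),31.18,65] 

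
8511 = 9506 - 995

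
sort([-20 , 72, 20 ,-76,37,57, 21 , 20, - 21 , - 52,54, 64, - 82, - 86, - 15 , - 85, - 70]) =[ - 86, - 85, - 82,-76, - 70,- 52, - 21,-20 , - 15 , 20,20,  21 , 37,54, 57, 64,72 ] 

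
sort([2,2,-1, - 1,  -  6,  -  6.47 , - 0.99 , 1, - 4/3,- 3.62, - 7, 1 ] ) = [  -  7, - 6.47, - 6, - 3.62,  -  4/3, - 1, - 1 , - 0.99,1, 1,  2,2 ]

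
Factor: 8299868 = 2^2*2074967^1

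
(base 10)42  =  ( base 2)101010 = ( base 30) 1c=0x2A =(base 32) 1a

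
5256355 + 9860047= 15116402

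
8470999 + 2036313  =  10507312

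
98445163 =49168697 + 49276466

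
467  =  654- 187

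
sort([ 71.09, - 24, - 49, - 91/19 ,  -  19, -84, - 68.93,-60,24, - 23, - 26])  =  [ - 84, - 68.93, -60, - 49, - 26,-24, - 23, - 19, - 91/19,  24, 71.09]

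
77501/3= 77501/3=25833.67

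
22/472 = 11/236 = 0.05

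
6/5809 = 6/5809 = 0.00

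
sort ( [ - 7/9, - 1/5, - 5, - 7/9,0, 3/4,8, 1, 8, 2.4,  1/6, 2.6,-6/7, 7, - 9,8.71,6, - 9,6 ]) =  [ - 9, - 9, - 5, - 6/7, -7/9, - 7/9, - 1/5,0,1/6,3/4, 1,2.4,2.6, 6,  6,7,8 , 8,8.71]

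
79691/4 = 79691/4 = 19922.75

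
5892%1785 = 537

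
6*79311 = 475866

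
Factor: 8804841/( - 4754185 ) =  - 3^1*5^(-1)*1409^1*2083^1*950837^(- 1 ) 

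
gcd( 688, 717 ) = 1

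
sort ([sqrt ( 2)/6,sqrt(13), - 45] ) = [ - 45, sqrt(2) /6, sqrt( 13)]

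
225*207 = 46575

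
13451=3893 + 9558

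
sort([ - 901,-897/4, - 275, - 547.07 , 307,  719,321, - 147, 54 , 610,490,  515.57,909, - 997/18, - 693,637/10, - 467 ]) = [  -  901,-693, - 547.07, - 467 , - 275, - 897/4,-147, - 997/18,  54, 637/10,307, 321,490, 515.57, 610 , 719, 909]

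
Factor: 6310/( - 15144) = -2^( - 2 ) *3^( - 1)*5^1 = -5/12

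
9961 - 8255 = 1706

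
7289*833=6071737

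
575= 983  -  408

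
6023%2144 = 1735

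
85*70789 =6017065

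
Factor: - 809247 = -3^1 * 269749^1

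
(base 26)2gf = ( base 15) 7dd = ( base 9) 2401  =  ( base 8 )3367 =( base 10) 1783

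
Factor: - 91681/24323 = - 13^(-1)*17^1*1871^( - 1)*5393^1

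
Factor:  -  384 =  - 2^7*3^1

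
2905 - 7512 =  -4607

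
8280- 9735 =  - 1455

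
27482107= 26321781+1160326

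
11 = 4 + 7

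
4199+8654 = 12853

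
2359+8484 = 10843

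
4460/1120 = 223/56 = 3.98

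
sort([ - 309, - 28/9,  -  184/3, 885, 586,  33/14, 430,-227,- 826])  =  [ - 826, - 309,-227, - 184/3,  -  28/9, 33/14, 430,586, 885]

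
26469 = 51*519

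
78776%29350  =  20076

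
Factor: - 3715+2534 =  - 1181=- 1181^1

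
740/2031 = 740/2031 = 0.36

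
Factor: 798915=3^1*5^1*13^1*17^1*241^1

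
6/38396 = 3/19198 = 0.00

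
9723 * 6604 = 64210692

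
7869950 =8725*902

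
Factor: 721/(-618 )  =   - 7/6  =  - 2^( - 1)*3^( - 1)*7^1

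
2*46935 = 93870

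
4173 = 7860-3687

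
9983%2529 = 2396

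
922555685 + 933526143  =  1856081828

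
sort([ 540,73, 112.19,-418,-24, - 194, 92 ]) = [-418,-194, - 24, 73, 92, 112.19 , 540 ]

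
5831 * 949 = 5533619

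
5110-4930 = 180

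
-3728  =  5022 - 8750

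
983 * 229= 225107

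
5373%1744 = 141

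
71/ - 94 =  - 71/94 = - 0.76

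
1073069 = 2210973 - 1137904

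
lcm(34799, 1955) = 173995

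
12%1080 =12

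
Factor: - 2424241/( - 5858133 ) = 3^(  -  1) * 179^( - 1)*10909^(-1)*2424241^1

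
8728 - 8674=54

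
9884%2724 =1712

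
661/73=9 + 4/73  =  9.05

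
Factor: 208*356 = 74048 = 2^6* 13^1*89^1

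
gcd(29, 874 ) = 1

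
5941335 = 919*6465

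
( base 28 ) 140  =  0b1110000000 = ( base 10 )896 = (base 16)380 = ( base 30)TQ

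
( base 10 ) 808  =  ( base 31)q2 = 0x328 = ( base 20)208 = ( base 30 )qs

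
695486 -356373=339113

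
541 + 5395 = 5936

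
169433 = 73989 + 95444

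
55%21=13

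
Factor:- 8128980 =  - 2^2*3^2 * 5^1*45161^1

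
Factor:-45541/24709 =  - 24709^ ( - 1) * 45541^1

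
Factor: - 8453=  - 79^1 * 107^1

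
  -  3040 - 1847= - 4887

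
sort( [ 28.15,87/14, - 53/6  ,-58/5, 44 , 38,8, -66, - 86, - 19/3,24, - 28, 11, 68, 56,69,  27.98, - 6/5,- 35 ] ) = [-86, - 66,-35, - 28 ,-58/5, - 53/6, - 19/3, - 6/5, 87/14, 8, 11,24 , 27.98, 28.15 , 38,44, 56,68,69 ] 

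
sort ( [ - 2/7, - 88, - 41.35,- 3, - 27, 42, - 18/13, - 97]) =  [ -97, - 88, - 41.35, - 27,  -  3, - 18/13, - 2/7, 42] 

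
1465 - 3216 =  - 1751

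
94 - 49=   45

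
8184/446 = 18+78/223 =18.35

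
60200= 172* 350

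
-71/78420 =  - 1  +  78349/78420 = - 0.00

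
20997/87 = 241+10/29= 241.34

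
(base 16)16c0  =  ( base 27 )7QJ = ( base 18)HHA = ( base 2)1011011000000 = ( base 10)5824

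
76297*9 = 686673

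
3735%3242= 493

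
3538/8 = 1769/4 = 442.25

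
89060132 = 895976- - 88164156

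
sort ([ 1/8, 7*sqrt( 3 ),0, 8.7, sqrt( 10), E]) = [ 0,1/8, E, sqrt ( 10), 8.7, 7 * sqrt( 3 )] 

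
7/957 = 7/957 = 0.01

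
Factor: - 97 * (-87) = 3^1*29^1*97^1 = 8439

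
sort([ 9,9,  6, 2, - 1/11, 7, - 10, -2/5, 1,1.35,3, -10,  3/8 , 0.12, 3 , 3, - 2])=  [ - 10, - 10, - 2, - 2/5, - 1/11, 0.12, 3/8, 1,1.35,2, 3, 3, 3, 6, 7, 9,9 ] 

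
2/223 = 2/223 = 0.01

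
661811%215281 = 15968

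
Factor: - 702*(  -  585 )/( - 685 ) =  - 2^1*3^5 * 13^2*137^( - 1 )=- 82134/137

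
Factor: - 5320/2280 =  - 7/3  =  - 3^(-1)*7^1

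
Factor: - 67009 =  - 113^1 *593^1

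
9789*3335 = 32646315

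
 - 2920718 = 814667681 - 817588399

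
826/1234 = 413/617= 0.67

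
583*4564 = 2660812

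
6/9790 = 3/4895 = 0.00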